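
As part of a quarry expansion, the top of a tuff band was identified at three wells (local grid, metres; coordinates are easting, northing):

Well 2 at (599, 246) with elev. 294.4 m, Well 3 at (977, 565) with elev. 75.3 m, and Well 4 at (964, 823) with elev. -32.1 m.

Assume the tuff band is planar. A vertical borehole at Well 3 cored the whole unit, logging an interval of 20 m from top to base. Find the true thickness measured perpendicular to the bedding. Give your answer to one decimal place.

18.0 m

Let the plane be z = a·easting + b·northing + c.
Well 3−Well 2: 378a + 319b = −219.1;  Well 4−Well 2: 365a + 577b = −326.5.
Solving gives a = −0.21901, b = −0.42731.
|∇z| = √(a²+b²) = 0.48017, so dip δ = arctan(0.48017) = 25.65°.
True thickness = vertical thickness × cos δ = 20 × cos 25.65° = 18.0 m.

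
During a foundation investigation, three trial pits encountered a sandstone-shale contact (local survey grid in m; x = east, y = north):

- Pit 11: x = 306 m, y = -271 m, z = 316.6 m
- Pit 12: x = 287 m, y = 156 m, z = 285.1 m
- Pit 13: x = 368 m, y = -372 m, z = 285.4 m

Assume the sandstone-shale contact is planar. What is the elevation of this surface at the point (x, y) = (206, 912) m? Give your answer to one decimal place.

Two edge vectors: Pit 11→Pit 12 = (-19, 427, -31.5), Pit 11→Pit 13 = (62, -101, -31.2).
Normal n = (Pit 11→Pit 12) × (Pit 11→Pit 13) = (-16503.9, -2545.8, -24555).
So ∂z/∂x = −n_x/n_z = −0.67212 and ∂z/∂y = −n_y/n_z = −0.10368.
Intercept c from Pit 11: 316.6 + 205.67 − 28.10 = 494.17.
At (206, 912): z = −138.5 − 94.6 + 494.17 = 261.2 m.

261.2 m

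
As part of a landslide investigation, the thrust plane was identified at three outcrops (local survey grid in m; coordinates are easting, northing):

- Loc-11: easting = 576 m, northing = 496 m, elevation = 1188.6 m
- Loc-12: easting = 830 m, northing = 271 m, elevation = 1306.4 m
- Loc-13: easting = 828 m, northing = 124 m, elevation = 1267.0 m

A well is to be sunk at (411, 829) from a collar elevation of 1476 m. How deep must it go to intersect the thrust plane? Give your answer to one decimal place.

315.6 m

Let the plane be z = a·easting + b·northing + c.
Loc-12−Loc-11: 254a − 225b = 117.8;  Loc-13−Loc-11: 252a − 372b = 78.4.
Solving gives a = 0.69285, b = 0.25860.
Then c = 1188.6 − a·576 − b·496 = 661.25.
At (411, 829): z_contact = 284.76 + 214.38 + 661.25 = 1160.39 m.
Depth below ground = 1476 − 1160.39 = 315.6 m.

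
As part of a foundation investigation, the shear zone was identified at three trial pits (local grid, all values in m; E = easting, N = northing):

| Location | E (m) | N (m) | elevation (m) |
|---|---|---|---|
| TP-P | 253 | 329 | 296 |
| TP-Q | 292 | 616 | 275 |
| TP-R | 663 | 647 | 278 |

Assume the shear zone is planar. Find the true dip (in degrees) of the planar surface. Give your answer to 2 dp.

Let the plane be z = a·E + b·N + c.
TP-Q−TP-P: 39a + 287b = −21;  TP-R−TP-P: 410a + 318b = −18.
Solving gives a = 0.01436, b = −0.07512.
Gradient magnitude |∇z| = √(a² + b²) = √(0.00021 + 0.00564) = 0.07648.
True dip = arctan(0.07648) = 4.37°, dipping toward N (azimuth ≈ 349°).

4.37°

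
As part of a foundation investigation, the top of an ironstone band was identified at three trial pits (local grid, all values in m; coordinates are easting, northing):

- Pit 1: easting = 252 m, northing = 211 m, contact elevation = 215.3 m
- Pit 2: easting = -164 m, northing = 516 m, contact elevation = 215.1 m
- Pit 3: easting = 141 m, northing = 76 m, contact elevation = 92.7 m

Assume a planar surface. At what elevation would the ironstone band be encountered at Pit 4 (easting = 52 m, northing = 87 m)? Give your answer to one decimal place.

Two edge vectors: Pit 1→Pit 2 = (-416, 305, -0.2), Pit 1→Pit 3 = (-111, -135, -122.6).
Normal n = (Pit 1→Pit 2) × (Pit 1→Pit 3) = (-37420, -50979.4, 90015).
So ∂z/∂easting = −n_x/n_z = 0.41571 and ∂z/∂northing = −n_y/n_z = 0.56634.
Intercept c from Pit 1: 215.3 − 104.76 − 119.50 = −8.96.
At (52, 87): z = 21.6 + 49.3 − 8.96 = 61.9 m.

61.9 m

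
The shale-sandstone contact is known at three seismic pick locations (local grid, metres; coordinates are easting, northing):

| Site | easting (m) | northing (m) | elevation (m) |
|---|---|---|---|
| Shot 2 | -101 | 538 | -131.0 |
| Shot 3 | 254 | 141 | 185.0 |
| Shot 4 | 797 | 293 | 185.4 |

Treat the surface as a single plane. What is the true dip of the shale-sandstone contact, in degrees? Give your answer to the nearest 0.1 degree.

33.5°

Let the plane be z = a·easting + b·northing + c.
Shot 3−Shot 2: 355a − 397b = 316;  Shot 4−Shot 2: 898a − 245b = 316.4.
Solving gives a = 0.17880, b = −0.63609.
Gradient magnitude |∇z| = √(a² + b²) = √(0.03197 + 0.40461) = 0.66074.
True dip = arctan(0.66074) = 33.5°, dipping toward NNW (azimuth ≈ 344°).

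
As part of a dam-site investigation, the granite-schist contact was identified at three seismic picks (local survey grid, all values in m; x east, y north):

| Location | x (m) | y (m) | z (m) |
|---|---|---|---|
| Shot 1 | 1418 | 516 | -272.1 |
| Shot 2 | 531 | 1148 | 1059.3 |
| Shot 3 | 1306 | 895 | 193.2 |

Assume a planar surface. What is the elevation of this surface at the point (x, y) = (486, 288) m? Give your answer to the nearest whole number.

Two edge vectors: Shot 1→Shot 2 = (-887, 632, 1331.4), Shot 1→Shot 3 = (-112, 379, 465.3).
Normal n = (Shot 1→Shot 2) × (Shot 1→Shot 3) = (-210531, 263604.3, -265389).
So ∂z/∂x = −n_x/n_z = −0.79329 and ∂z/∂y = −n_y/n_z = 0.99328.
Intercept c from Shot 1: -272.1 + 1124.89 − 512.53 = 340.26.
At (486, 288): z = −385.5 + 286.1 + 340.26 = 240.8 m.

241 m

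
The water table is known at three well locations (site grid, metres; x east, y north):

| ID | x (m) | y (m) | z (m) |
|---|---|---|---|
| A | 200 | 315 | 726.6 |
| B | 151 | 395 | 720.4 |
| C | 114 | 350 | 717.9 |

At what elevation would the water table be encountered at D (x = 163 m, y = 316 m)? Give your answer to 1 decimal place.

Let the plane be z = a·x + b·y + c.
B−A: −49a + 80b = −6.2;  C−A: −86a + 35b = −8.7.
Solving gives a = 0.09274, b = −0.02070.
Then c = 726.6 − a·200 − b·315 = 714.57.
At (163, 316): z = 15.1 − 6.5 + 714.57 = 723.1 m.

723.1 m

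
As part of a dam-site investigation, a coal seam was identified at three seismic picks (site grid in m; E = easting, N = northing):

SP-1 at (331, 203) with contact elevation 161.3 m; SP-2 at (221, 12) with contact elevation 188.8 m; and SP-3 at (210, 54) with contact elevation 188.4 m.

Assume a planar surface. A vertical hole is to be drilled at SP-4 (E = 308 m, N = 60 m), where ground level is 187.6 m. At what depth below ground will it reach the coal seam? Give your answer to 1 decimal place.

15.2 m

Two edge vectors: SP-1→SP-2 = (-110, -191, 27.5), SP-1→SP-3 = (-121, -149, 27.1).
Normal n = (SP-1→SP-2) × (SP-1→SP-3) = (-1078.6, -346.5, -6721).
So ∂z/∂E = −n_x/n_z = −0.16048 and ∂z/∂N = −n_y/n_z = −0.05155.
Intercept c from SP-1: 161.3 + 53.12 + 10.47 = 224.89.
At (308, 60): z_contact = −49.43 − 3.09 + 224.89 = 172.36 m.
Depth below ground = 187.6 − 172.36 = 15.2 m.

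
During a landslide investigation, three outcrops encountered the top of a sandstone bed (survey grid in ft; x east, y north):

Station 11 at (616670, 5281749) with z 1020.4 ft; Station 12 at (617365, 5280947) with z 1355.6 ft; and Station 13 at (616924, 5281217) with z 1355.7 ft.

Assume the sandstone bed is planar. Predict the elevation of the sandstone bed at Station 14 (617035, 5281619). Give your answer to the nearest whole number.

937 ft

Let the plane be z = a·x + b·y + c.
Station 12−Station 11: 695a − 802b = 335.2;  Station 13−Station 11: 254a − 532b = 335.3.
Solving gives a = −0.54558278, b = −0.89074817.
Then c = 1020.4 − a·616670 − b·5281749 = 5042173.18.
At (617035, 5281619): z = −336643.7 − 4704592.5 + 5042173.18 = 937.1 ft.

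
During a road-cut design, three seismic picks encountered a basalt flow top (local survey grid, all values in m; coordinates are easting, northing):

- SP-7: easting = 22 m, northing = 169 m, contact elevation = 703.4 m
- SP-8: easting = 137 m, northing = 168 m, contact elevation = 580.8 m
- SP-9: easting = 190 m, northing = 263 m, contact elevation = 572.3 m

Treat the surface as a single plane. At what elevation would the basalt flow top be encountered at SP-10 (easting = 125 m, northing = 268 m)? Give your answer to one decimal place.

643.8 m

Two edge vectors: SP-7→SP-8 = (115, -1, -122.6), SP-7→SP-9 = (168, 94, -131.1).
Normal n = (SP-7→SP-8) × (SP-7→SP-9) = (11655.5, -5520.3, 10978).
So ∂z/∂easting = −n_x/n_z = −1.06171 and ∂z/∂northing = −n_y/n_z = 0.50285.
Intercept c from SP-7: 703.4 + 23.36 − 84.98 = 641.78.
At (125, 268): z = −132.7 + 134.8 + 641.78 = 643.8 m.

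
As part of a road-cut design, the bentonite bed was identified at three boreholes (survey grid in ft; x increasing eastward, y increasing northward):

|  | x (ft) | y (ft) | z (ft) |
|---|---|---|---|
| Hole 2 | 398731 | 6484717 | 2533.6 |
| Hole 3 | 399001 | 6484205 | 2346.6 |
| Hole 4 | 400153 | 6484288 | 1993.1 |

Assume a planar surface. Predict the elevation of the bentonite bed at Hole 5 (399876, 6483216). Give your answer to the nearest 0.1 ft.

1871.9 ft

Let the plane be z = a·x + b·y + c.
Hole 3−Hole 2: 270a − 512b = −187;  Hole 4−Hole 2: 1422a − 429b = −540.5.
Solving gives a = −0.320976947, b = 0.195969188.
Then c = 2533.6 − a·398731 − b·6484717 = −1140287.67.
At (399876, 6483216): z = −128351.0 + 1270510.6 − 1140287.67 = 1871.9 ft.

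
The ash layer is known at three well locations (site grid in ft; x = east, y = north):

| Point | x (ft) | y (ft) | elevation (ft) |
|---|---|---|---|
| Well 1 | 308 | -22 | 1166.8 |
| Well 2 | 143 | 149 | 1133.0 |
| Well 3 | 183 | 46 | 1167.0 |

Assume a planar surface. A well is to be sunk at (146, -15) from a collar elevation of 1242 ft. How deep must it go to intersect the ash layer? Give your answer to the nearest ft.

41 ft

Let the plane be z = a·x + b·y + c.
Well 2−Well 1: −165a + 171b = −33.8;  Well 3−Well 1: −125a + 68b = 0.2.
Solving gives a = −0.22970, b = −0.41930.
Then c = 1166.8 − a·308 − b·-22 = 1228.32.
At (146, -15): z_contact = −33.5 + 6.3 + 1228.32 = 1201.1 ft.
Depth below ground = 1242 − 1201.1 = 41 ft.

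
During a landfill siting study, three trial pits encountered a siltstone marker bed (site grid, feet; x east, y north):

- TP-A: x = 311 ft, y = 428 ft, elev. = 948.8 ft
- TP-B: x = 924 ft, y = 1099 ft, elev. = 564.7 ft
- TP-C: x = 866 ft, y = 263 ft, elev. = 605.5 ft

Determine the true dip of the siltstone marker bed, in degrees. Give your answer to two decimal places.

Let the plane be z = a·x + b·y + c.
TP-B−TP-A: 613a + 671b = −384.1;  TP-C−TP-A: 555a − 165b = −343.3.
Solving gives a = −0.62027, b = −0.00577.
Gradient magnitude |∇z| = √(a² + b²) = √(0.38474 + 0.00003) = 0.62030.
True dip = arctan(0.62030) = 31.81°, dipping toward E (azimuth ≈ 089°).

31.81°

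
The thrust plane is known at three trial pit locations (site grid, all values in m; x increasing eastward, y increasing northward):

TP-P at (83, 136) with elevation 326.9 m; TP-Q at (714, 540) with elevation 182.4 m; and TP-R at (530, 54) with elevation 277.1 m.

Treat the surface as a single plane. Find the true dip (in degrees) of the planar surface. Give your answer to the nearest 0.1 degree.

11.2°

Let the plane be z = a·x + b·y + c.
TP-Q−TP-P: 631a + 404b = −144.5;  TP-R−TP-P: 447a − 82b = −49.8.
Solving gives a = −0.13760, b = −0.14276.
Gradient magnitude |∇z| = √(a² + b²) = √(0.01893 + 0.02038) = 0.19828.
True dip = arctan(0.19828) = 11.2°, dipping toward NE (azimuth ≈ 044°).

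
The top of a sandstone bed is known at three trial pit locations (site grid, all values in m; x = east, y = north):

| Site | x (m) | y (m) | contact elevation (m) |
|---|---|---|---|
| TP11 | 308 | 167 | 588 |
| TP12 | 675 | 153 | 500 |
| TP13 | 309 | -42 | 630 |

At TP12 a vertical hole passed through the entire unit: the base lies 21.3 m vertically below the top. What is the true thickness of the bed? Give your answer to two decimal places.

Two edge vectors: TP11→TP12 = (367, -14, -88), TP11→TP13 = (1, -209, 42).
Normal n = (TP11→TP12) × (TP11→TP13) = (-18980, -15502, -76689).
So ∂z/∂x = −n_x/n_z = −0.24749 and ∂z/∂y = −n_y/n_z = −0.20214.
|∇z| = √(a²+b²) = 0.31955, so dip δ = arctan(0.31955) = 17.72°.
True thickness = vertical thickness × cos δ = 21.3 × cos 17.72° = 20.29 m.

20.29 m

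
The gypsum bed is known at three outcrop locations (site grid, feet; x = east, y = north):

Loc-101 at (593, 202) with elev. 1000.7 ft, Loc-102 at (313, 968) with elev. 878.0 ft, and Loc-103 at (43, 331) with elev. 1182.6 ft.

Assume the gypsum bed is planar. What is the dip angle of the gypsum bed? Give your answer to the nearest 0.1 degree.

26.9°

Let the plane be z = a·x + b·y + c.
Loc-102−Loc-101: −280a + 766b = −122.7;  Loc-103−Loc-101: −550a + 129b = 181.9.
Solving gives a = −0.40283, b = −0.30743.
Gradient magnitude |∇z| = √(a² + b²) = √(0.16228 + 0.09451) = 0.50674.
True dip = arctan(0.50674) = 26.9°, dipping toward NE (azimuth ≈ 053°).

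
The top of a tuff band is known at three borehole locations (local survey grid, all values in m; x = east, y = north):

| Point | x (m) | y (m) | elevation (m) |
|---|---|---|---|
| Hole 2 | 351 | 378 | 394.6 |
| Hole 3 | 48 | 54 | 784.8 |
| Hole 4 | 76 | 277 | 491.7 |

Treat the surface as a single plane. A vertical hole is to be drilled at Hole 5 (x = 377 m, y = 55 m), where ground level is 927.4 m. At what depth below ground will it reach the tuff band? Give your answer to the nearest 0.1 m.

99.2 m

Let the plane be z = a·x + b·y + c.
Hole 3−Hole 2: −303a − 324b = 390.2;  Hole 4−Hole 2: −275a − 101b = 97.1.
Solving gives a = 0.13590, b = −1.33141.
Then c = 394.6 − a·351 − b·378 = 850.17.
At (377, 55): z_contact = 51.23 − 73.23 + 850.17 = 828.18 m.
Depth below ground = 927.4 − 828.18 = 99.2 m.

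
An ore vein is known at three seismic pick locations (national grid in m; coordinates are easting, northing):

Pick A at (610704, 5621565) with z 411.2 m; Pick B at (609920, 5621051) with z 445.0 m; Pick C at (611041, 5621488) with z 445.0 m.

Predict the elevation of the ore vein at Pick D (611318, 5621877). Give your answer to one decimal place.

399.4 m

Let the plane be z = a·easting + b·northing + c.
Pick B−Pick A: −784a − 514b = 33.8;  Pick C−Pick A: 337a − 77b = 33.8.
Solving gives a = 0.063234098, b = −0.162209208.
Then c = 411.2 − a·610704 − b·5621565 = 873663.49.
At (611318, 5621877): z = 38656.1 − 911920.2 + 873663.49 = 399.4 m.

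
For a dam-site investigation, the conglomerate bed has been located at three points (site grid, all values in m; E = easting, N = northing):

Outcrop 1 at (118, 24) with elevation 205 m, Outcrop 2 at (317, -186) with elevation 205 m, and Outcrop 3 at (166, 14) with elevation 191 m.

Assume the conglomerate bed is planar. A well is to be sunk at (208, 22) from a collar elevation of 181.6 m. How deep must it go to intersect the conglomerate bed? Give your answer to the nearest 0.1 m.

Two edge vectors: Outcrop 1→Outcrop 2 = (199, -210, 0), Outcrop 1→Outcrop 3 = (48, -10, -14).
Normal n = (Outcrop 1→Outcrop 2) × (Outcrop 1→Outcrop 3) = (2940, 2786, 8090).
So ∂z/∂E = −n_x/n_z = −0.36341 and ∂z/∂N = −n_y/n_z = −0.34438.
Intercept c from Outcrop 1: 205 + 42.88 + 8.27 = 256.15.
At (208, 22): z_contact = −75.59 − 7.58 + 256.15 = 172.98 m.
Depth below ground = 181.6 − 172.98 = 8.6 m.

8.6 m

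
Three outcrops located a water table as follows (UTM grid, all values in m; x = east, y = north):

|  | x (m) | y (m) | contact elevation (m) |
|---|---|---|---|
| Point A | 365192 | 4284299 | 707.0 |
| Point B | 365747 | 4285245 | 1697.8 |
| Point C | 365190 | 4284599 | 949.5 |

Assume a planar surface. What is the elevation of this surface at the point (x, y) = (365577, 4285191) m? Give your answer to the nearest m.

Let the plane be z = a·x + b·y + c.
Point B−Point A: 555a + 946b = 990.8;  Point C−Point A: −2a + 300b = 242.5.
Solving gives a = 0.40283980, b = 0.81101893.
Then c = 707 − a·365192 − b·4284299 = −3621054.47.
At (365577, 4285191): z = 147269.0 + 3475371.0 − 3621054.47 = 1585.5 m.

1586 m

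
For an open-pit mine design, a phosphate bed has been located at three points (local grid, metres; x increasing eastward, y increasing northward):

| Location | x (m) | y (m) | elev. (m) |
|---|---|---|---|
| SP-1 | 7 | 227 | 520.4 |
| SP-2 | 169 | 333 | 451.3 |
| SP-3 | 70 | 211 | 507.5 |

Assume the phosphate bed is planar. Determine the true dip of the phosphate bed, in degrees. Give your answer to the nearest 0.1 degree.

Two edge vectors: SP-1→SP-2 = (162, 106, -69.1), SP-1→SP-3 = (63, -16, -12.9).
Normal n = (SP-1→SP-2) × (SP-1→SP-3) = (-2473, -2263.5, -9270).
So ∂z/∂x = −n_x/n_z = −0.26677 and ∂z/∂y = −n_y/n_z = −0.24417.
Gradient magnitude |∇z| = √(a² + b²) = √(0.07117 + 0.05962) = 0.36165.
True dip = arctan(0.36165) = 19.9°, dipping toward NE (azimuth ≈ 048°).

19.9°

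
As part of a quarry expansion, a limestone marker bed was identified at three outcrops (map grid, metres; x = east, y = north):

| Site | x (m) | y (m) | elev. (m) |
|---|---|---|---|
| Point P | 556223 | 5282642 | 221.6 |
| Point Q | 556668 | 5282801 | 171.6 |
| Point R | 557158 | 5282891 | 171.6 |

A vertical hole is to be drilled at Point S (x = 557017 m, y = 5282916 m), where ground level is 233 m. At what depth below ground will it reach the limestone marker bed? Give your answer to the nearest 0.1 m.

Two edge vectors: Point P→Point Q = (445, 159, -50), Point P→Point R = (935, 249, -50).
Normal n = (Point P→Point Q) × (Point P→Point R) = (4500, -24500, -37860).
So ∂z/∂x = −n_x/n_z = 0.118858954 and ∂z/∂y = −n_y/n_z = −0.647120972.
Intercept c from Point P: 221.6 − 66112.08 + 3418508.43 = 3352617.94.
At (557017, 5282916): z_contact = 66206.46 − 3418685.74 + 3352617.94 = 138.66 m.
Depth below ground = 233 − 138.66 = 94.3 m.

94.3 m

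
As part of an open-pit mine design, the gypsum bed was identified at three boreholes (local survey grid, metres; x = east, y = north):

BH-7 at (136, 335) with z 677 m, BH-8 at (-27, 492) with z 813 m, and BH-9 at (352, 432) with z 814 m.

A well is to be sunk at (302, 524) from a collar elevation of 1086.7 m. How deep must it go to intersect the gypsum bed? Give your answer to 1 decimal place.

185.4 m

Two edge vectors: BH-7→BH-8 = (-163, 157, 136), BH-7→BH-9 = (216, 97, 137).
Normal n = (BH-7→BH-8) × (BH-7→BH-9) = (8317, 51707, -49723).
So ∂z/∂x = −n_x/n_z = 0.16727 and ∂z/∂y = −n_y/n_z = 1.03990.
Intercept c from BH-7: 677 − 22.75 − 348.37 = 305.88.
At (302, 524): z_contact = 50.51 + 544.91 + 305.88 = 901.31 m.
Depth below ground = 1086.7 − 901.31 = 185.4 m.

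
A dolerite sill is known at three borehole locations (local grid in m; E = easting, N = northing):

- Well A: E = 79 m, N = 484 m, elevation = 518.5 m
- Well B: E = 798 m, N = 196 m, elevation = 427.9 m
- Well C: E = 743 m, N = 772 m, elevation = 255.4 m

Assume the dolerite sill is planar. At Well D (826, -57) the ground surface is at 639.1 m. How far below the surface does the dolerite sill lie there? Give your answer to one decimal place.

Two edge vectors: Well A→Well B = (719, -288, -90.6), Well A→Well C = (664, 288, -263.1).
Normal n = (Well A→Well B) × (Well A→Well C) = (101865.6, 129010.5, 398304).
So ∂z/∂E = −n_x/n_z = −0.25575 and ∂z/∂N = −n_y/n_z = −0.32390.
Intercept c from Well A: 518.5 + 20.20 + 156.77 = 695.47.
At (826, -57): z_contact = −211.25 + 18.46 + 695.47 = 502.69 m.
Depth below ground = 639.1 − 502.69 = 136.4 m.

136.4 m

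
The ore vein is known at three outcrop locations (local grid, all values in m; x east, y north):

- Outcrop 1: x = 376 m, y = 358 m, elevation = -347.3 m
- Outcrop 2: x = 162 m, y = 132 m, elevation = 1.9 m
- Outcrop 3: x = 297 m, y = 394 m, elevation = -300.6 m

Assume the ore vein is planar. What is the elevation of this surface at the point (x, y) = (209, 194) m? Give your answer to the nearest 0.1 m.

-83.3 m

Let the plane be z = a·x + b·y + c.
Outcrop 2−Outcrop 1: −214a − 226b = 349.2;  Outcrop 3−Outcrop 1: −79a + 36b = 46.7.
Solving gives a = −0.90482, b = −0.68836.
Then c = -347.3 − a·376 − b·358 = 239.34.
At (209, 194): z = −189.1 − 133.5 + 239.34 = -83.3 m.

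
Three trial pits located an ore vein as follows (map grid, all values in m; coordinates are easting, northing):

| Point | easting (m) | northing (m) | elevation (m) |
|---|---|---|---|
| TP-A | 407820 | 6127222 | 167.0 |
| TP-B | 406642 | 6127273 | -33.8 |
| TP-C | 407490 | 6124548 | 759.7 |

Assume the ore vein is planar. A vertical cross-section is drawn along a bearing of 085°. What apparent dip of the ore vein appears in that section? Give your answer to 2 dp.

7.88°

Let the plane be z = a·easting + b·northing + c.
TP-B−TP-A: −1178a + 51b = −200.8;  TP-C−TP-A: −330a − 2674b = 592.7.
Solving gives a = 0.16001, b = −0.24140.
Unit vector along 085° is (sin 85°, cos 85°) = (0.9962, 0.0872).
Slope in that direction = a·(0.9962) + b·(0.0872) = 0.13836.
Apparent dip = arctan|0.13836| = 7.88° (true dip is 16.2°, so apparent ≤ true as expected).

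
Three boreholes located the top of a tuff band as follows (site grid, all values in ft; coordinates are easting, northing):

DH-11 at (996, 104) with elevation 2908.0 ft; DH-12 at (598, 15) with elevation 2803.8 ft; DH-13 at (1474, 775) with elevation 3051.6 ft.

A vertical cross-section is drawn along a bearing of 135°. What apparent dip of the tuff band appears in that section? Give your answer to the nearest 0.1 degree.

Let the plane be z = a·easting + b·northing + c.
DH-12−DH-11: −398a − 89b = −104.2;  DH-13−DH-11: 478a + 671b = 143.6.
Solving gives a = 0.25449, b = 0.03272.
Unit vector along 135° is (sin 135°, cos 135°) = (0.7071, -0.7071).
Slope in that direction = a·(0.7071) + b·(-0.7071) = 0.15682.
Apparent dip = arctan|0.15682| = 8.9° (true dip is 14.4°, so apparent ≤ true as expected).

8.9°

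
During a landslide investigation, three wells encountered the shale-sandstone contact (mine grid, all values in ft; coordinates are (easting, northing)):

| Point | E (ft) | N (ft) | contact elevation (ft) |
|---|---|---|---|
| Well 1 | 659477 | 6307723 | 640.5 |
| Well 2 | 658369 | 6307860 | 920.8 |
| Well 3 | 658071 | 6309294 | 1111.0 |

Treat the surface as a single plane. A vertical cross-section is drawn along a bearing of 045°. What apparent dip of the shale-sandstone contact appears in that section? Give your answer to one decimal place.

6.5°

Let the plane be z = a·E + b·N + c.
Well 2−Well 1: −1108a + 137b = 280.3;  Well 3−Well 1: −1406a + 1571b = 470.5.
Solving gives a = −0.24282, b = 0.08218.
Unit vector along 045° is (sin 45°, cos 45°) = (0.7071, 0.7071).
Slope in that direction = a·(0.7071) + b·(0.7071) = −0.11359.
Apparent dip = arctan|0.11359| = 6.5° (true dip is 14.4°, so apparent ≤ true as expected).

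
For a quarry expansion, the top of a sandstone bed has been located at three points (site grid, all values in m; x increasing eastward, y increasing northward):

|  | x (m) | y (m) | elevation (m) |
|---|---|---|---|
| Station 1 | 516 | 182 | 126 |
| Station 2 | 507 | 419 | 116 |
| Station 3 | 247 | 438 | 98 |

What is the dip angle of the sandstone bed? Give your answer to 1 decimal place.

4.4°

Let the plane be z = a·x + b·y + c.
Station 2−Station 1: −9a + 237b = −10;  Station 3−Station 1: −269a + 256b = −28.
Solving gives a = 0.06633, b = −0.03968.
Gradient magnitude |∇z| = √(a² + b²) = √(0.00440 + 0.00157) = 0.07729.
True dip = arctan(0.07729) = 4.4°, dipping toward WNW (azimuth ≈ 301°).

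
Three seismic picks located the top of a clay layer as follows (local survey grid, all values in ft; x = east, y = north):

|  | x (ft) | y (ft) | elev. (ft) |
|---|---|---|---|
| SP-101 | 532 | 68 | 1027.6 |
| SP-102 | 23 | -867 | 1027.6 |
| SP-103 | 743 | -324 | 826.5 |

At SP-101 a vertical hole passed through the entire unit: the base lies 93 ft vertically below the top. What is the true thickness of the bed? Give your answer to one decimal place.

81.8 ft

Let the plane be z = a·x + b·y + c.
SP-102−SP-101: −509a − 935b = 0;  SP-103−SP-101: 211a − 392b = −201.1.
Solving gives a = −0.47385, b = 0.25796.
|∇z| = √(a²+b²) = 0.53951, so dip δ = arctan(0.53951) = 28.35°.
True thickness = vertical thickness × cos δ = 93 × cos 28.35° = 81.8 ft.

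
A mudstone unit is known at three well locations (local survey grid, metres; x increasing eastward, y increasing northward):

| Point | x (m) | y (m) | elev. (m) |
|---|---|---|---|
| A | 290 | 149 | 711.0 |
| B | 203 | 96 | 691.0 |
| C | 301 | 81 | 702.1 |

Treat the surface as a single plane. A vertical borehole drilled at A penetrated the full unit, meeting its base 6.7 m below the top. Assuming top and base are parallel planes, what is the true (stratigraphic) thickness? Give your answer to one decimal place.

Two edge vectors: A→B = (-87, -53, -20), A→C = (11, -68, -8.9).
Normal n = (A→B) × (A→C) = (-888.3, -994.3, 6499).
So ∂z/∂x = −n_x/n_z = 0.13668 and ∂z/∂y = −n_y/n_z = 0.15299.
|∇z| = √(a²+b²) = 0.20516, so dip δ = arctan(0.20516) = 11.59°.
True thickness = vertical thickness × cos δ = 6.7 × cos 11.59° = 6.6 m.

6.6 m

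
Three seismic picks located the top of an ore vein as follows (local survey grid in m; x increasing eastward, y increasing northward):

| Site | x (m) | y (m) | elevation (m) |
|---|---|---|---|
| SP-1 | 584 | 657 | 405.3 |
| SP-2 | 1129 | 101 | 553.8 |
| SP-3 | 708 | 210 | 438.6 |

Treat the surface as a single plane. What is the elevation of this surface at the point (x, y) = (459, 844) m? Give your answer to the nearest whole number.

Two edge vectors: SP-1→SP-2 = (545, -556, 148.5), SP-1→SP-3 = (124, -447, 33.3).
Normal n = (SP-1→SP-2) × (SP-1→SP-3) = (47864.7, 265.5, -174671).
So ∂z/∂x = −n_x/n_z = 0.27403 and ∂z/∂y = −n_y/n_z = 0.00152.
Intercept c from SP-1: 405.3 − 160.03 − 1.00 = 244.27.
At (459, 844): z = 125.8 + 1.3 + 244.27 = 371.3 m.

371 m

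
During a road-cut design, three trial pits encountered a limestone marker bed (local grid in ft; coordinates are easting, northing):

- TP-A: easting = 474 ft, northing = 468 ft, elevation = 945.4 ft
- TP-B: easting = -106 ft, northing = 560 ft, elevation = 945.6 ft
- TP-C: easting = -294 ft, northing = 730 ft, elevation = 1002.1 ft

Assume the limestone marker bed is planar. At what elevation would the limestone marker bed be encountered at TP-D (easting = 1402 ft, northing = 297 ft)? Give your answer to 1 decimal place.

935.5 ft

Let the plane be z = a·easting + b·northing + c.
TP-B−TP-A: −580a + 92b = 0.2;  TP-C−TP-A: −768a + 262b = 56.7.
Solving gives a = 0.063515, b = 0.402593.
Then c = 945.4 − a·474 − b·468 = 726.88.
At (1402, 297): z = 89.0 + 119.6 + 726.88 = 935.5 ft.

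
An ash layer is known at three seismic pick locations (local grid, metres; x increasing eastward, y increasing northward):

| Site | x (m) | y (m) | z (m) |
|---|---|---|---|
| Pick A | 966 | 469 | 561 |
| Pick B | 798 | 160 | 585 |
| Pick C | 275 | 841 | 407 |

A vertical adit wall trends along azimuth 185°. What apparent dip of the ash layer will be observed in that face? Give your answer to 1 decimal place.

Let the plane be z = a·x + b·y + c.
Pick B−Pick A: −168a − 309b = 24;  Pick C−Pick A: −691a + 372b = −154.
Solving gives a = 0.14006, b = −0.15382.
Unit vector along 185° is (sin 185°, cos 185°) = (-0.0872, -0.9962).
Slope in that direction = a·(-0.0872) + b·(-0.9962) = 0.14103.
Apparent dip = arctan|0.14103| = 8.0° (true dip is 11.8°, so apparent ≤ true as expected).

8.0°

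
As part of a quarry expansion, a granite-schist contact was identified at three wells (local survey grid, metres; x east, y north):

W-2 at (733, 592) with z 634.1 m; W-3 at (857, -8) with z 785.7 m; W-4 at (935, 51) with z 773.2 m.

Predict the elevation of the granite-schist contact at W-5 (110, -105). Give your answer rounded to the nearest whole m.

790 m

Let the plane be z = a·x + b·y + c.
W-3−W-2: 124a − 600b = 151.6;  W-4−W-2: 202a − 541b = 139.1.
Solving gives a = 0.02669, b = −0.24715.
Then c = 634.1 − a·733 − b·592 = 760.85.
At (110, -105): z = 2.9 + 26.0 + 760.85 = 789.7 m.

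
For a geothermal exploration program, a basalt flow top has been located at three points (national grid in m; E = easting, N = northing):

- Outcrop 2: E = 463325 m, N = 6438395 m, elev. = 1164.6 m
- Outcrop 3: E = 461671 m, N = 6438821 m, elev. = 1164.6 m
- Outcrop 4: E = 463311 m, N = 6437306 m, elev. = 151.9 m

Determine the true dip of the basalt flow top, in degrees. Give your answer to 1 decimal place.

43.7°

Let the plane be z = a·E + b·N + c.
Outcrop 3−Outcrop 2: −1654a + 426b = 0;  Outcrop 4−Outcrop 2: −14a − 1089b = −1012.7.
Solving gives a = 0.23872, b = 0.92687.
Gradient magnitude |∇z| = √(a² + b²) = √(0.05699 + 0.85908) = 0.95712.
True dip = arctan(0.95712) = 43.7°, dipping toward SSW (azimuth ≈ 194°).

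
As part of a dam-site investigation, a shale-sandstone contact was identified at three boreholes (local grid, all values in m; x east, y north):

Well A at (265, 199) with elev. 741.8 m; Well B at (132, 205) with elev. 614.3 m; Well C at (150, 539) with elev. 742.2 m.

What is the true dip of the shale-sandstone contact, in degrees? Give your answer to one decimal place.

45.8°

Two edge vectors: Well A→Well B = (-133, 6, -127.5), Well A→Well C = (-115, 340, 0.4).
Normal n = (Well A→Well B) × (Well A→Well C) = (43352.4, 14715.7, -44530).
So ∂z/∂x = −n_x/n_z = 0.97355 and ∂z/∂y = −n_y/n_z = 0.33047.
Gradient magnitude |∇z| = √(a² + b²) = √(0.94781 + 0.10921) = 1.02811.
True dip = arctan(1.02811) = 45.8°, dipping toward WSW (azimuth ≈ 251°).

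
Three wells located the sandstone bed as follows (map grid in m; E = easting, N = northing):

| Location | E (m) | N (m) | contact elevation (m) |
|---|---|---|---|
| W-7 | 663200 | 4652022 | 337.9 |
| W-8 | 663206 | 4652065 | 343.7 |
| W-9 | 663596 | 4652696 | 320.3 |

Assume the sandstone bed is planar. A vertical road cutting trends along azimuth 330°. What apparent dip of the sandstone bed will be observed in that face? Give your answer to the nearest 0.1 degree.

Two edge vectors: W-7→W-8 = (6, 43, 5.8), W-7→W-9 = (396, 674, -17.6).
Normal n = (W-7→W-8) × (W-7→W-9) = (-4666, 2402.4, -12984).
So ∂z/∂E = −n_x/n_z = −0.35937 and ∂z/∂N = −n_y/n_z = 0.18503.
Unit vector along 330° is (sin 330°, cos 330°) = (-0.5000, 0.8660).
Slope in that direction = a·(-0.5000) + b·(0.8660) = 0.33992.
Apparent dip = arctan|0.33992| = 18.8° (true dip is 22.0°, so apparent ≤ true as expected).

18.8°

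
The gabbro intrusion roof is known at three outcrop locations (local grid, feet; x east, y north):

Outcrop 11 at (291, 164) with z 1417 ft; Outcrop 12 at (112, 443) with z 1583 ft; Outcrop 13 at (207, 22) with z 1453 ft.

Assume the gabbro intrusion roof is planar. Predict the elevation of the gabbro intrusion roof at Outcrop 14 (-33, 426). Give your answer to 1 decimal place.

1680.2 ft

Two edge vectors: Outcrop 11→Outcrop 12 = (-179, 279, 166), Outcrop 11→Outcrop 13 = (-84, -142, 36).
Normal n = (Outcrop 11→Outcrop 12) × (Outcrop 11→Outcrop 13) = (33616, -7500, 48854).
So ∂z/∂x = −n_x/n_z = −0.68809 and ∂z/∂y = −n_y/n_z = 0.15352.
Intercept c from Outcrop 11: 1417 + 200.23 − 25.18 = 1592.06.
At (-33, 426): z = 22.7 + 65.4 + 1592.06 = 1680.2 ft.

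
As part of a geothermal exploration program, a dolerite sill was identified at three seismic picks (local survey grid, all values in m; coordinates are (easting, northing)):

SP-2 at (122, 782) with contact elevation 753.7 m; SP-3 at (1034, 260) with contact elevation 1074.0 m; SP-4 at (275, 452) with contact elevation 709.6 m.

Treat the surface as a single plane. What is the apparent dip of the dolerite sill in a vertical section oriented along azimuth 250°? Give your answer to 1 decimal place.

Let the plane be z = a·E + b·N + c.
SP-3−SP-2: 912a − 522b = 320.3;  SP-4−SP-2: 153a − 330b = −44.1.
Solving gives a = 0.58219, b = 0.40356.
Unit vector along 250° is (sin 250°, cos 250°) = (-0.9397, -0.3420).
Slope in that direction = a·(-0.9397) + b·(-0.3420) = −0.68511.
Apparent dip = arctan|0.68511| = 34.4° (true dip is 35.3°, so apparent ≤ true as expected).

34.4°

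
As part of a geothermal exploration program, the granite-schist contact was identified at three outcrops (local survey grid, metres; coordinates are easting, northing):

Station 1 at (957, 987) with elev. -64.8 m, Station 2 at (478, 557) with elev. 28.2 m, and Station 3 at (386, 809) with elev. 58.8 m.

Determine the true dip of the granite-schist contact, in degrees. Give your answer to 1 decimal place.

13.0°

Let the plane be z = a·easting + b·northing + c.
Station 2−Station 1: −479a − 430b = 93;  Station 3−Station 1: −571a − 178b = 123.6.
Solving gives a = −0.22833, b = 0.03807.
Gradient magnitude |∇z| = √(a² + b²) = √(0.05213 + 0.00145) = 0.23148.
True dip = arctan(0.23148) = 13.0°, dipping toward E (azimuth ≈ 099°).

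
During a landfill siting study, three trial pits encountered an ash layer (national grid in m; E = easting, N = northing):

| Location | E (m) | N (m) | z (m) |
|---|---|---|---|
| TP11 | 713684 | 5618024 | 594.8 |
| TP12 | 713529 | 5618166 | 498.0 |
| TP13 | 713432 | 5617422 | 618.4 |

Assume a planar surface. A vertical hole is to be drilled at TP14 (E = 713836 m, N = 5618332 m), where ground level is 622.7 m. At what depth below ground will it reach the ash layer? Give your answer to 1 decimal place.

30.2 m

Let the plane be z = a·E + b·N + c.
TP12−TP11: −155a + 142b = −96.8;  TP13−TP11: −252a − 602b = 23.6.
Solving gives a = 0.425445025, b = −0.217295924.
Then c = 594.8 − a·713684 − b·5618024 = 917735.21.
At (713836, 5618332): z_contact = 303697.97 − 1220840.64 + 917735.21 = 592.54 m.
Depth below ground = 622.7 − 592.54 = 30.2 m.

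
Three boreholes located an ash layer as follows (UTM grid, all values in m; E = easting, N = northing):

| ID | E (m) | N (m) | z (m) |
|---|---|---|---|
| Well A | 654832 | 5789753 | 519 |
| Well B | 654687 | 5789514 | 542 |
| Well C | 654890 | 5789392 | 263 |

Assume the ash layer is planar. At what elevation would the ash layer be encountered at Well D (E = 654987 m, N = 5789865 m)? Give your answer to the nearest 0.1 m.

Let the plane be z = a·E + b·N + c.
Well B−Well A: −145a − 239b = 23;  Well C−Well A: 58a − 361b = −256.
Solving gives a = −1.049541589, b = 0.540516864.
Then c = 519 − a·654832 − b·5789753 = −2441666.72.
At (654987, 5789865): z = −687436.1 + 3129519.7 − 2441666.72 = 416.9 m.

416.9 m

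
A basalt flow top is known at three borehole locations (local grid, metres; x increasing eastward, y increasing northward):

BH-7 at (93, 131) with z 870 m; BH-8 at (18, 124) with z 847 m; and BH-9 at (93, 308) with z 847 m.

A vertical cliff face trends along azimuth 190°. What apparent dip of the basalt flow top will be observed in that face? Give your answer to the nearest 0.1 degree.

4.2°

Two edge vectors: BH-7→BH-8 = (-75, -7, -23), BH-7→BH-9 = (0, 177, -23).
Normal n = (BH-7→BH-8) × (BH-7→BH-9) = (4232, -1725, -13275).
So ∂z/∂x = −n_x/n_z = 0.31879 and ∂z/∂y = −n_y/n_z = −0.12994.
Unit vector along 190° is (sin 190°, cos 190°) = (-0.1736, -0.9848).
Slope in that direction = a·(-0.1736) + b·(-0.9848) = 0.07261.
Apparent dip = arctan|0.07261| = 4.2° (true dip is 19.0°, so apparent ≤ true as expected).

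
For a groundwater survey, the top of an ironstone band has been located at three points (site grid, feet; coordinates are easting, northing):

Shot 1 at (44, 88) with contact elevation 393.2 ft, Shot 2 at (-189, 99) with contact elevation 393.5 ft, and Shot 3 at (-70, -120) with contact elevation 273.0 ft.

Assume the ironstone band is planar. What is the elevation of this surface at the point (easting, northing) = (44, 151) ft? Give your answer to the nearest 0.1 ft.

Let the plane be z = a·easting + b·northing + c.
Shot 2−Shot 1: −233a + 11b = 0.3;  Shot 3−Shot 1: −114a − 208b = −120.2.
Solving gives a = 0.02534, b = 0.56400.
Then c = 393.2 − a·44 − b·88 = 342.45.
At (44, 151): z = 1.1 + 85.2 + 342.45 = 428.7 ft.

428.7 ft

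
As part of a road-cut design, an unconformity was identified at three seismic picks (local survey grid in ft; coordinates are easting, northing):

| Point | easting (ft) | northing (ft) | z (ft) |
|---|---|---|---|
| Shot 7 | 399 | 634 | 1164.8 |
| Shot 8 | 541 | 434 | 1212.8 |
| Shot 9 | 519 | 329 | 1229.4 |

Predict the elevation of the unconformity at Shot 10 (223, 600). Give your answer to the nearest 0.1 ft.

1155.1 ft

Two edge vectors: Shot 7→Shot 8 = (142, -200, 48), Shot 7→Shot 9 = (120, -305, 64.6).
Normal n = (Shot 7→Shot 8) × (Shot 7→Shot 9) = (1720, -3413.2, -19310).
So ∂z/∂easting = −n_x/n_z = 0.08907 and ∂z/∂northing = −n_y/n_z = −0.17676.
Intercept c from Shot 7: 1164.8 − 35.54 + 112.06 = 1241.32.
At (223, 600): z = 19.9 − 106.1 + 1241.32 = 1155.1 ft.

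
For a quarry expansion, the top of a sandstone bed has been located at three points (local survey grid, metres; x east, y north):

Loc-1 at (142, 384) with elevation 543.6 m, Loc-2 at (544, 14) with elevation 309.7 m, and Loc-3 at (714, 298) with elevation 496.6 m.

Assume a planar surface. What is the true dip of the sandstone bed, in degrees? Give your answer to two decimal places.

32.99°

Two edge vectors: Loc-1→Loc-2 = (402, -370, -233.9), Loc-1→Loc-3 = (572, -86, -47).
Normal n = (Loc-1→Loc-2) × (Loc-1→Loc-3) = (-2725.4, -114896.8, 177068).
So ∂z/∂x = −n_x/n_z = 0.01539 and ∂z/∂y = −n_y/n_z = 0.64889.
Gradient magnitude |∇z| = √(a² + b²) = √(0.00024 + 0.42105) = 0.64907.
True dip = arctan(0.64907) = 32.99°, dipping toward S (azimuth ≈ 181°).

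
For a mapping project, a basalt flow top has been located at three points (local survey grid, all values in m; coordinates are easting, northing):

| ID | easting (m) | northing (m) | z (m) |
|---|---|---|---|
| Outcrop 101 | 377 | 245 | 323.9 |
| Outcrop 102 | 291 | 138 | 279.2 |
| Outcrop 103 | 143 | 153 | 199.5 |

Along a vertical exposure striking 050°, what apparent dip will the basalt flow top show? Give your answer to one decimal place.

21.9°

Let the plane be z = a·easting + b·northing + c.
Outcrop 102−Outcrop 101: −86a − 107b = −44.7;  Outcrop 103−Outcrop 101: −234a − 92b = −124.4.
Solving gives a = 0.53710, b = −0.01393.
Unit vector along 050° is (sin 50°, cos 50°) = (0.7660, 0.6428).
Slope in that direction = a·(0.7660) + b·(0.6428) = 0.40249.
Apparent dip = arctan|0.40249| = 21.9° (true dip is 28.2°, so apparent ≤ true as expected).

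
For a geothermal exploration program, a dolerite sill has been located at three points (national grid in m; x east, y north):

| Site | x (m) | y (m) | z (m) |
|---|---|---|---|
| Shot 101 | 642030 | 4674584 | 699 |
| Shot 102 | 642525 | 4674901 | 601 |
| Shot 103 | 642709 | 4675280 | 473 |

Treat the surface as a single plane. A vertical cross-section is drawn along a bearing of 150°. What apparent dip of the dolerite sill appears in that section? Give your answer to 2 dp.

17.59°

Two edge vectors: Shot 101→Shot 102 = (495, 317, -98), Shot 101→Shot 103 = (679, 696, -226).
Normal n = (Shot 101→Shot 102) × (Shot 101→Shot 103) = (-3434, 45328, 129277).
So ∂z/∂x = −n_x/n_z = 0.02656 and ∂z/∂y = −n_y/n_z = −0.35063.
Unit vector along 150° is (sin 150°, cos 150°) = (0.5000, -0.8660).
Slope in that direction = a·(0.5000) + b·(-0.8660) = 0.31693.
Apparent dip = arctan|0.31693| = 17.59° (true dip is 19.4°, so apparent ≤ true as expected).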